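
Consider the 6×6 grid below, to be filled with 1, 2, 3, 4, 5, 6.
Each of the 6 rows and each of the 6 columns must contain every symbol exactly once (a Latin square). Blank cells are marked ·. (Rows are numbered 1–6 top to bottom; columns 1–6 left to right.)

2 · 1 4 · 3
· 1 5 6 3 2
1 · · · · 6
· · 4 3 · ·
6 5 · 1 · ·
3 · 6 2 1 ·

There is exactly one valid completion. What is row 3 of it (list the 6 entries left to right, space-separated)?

1 3 2 5 4 6

Row 3, column 4: row 3 has {1, 6} and column 4 has {1, 2, 3, 4, 6}, leaving only 5.
Row 1, column 2: row 1 has {1, 2, 3, 4} and column 2 has {1, 5}, leaving only 6.
Row 1, column 5: row 1 has {1, 2, 3, 4, 6} and column 5 has {1, 3}, leaving only 5.
Row 2, column 1: row 2 has {1, 2, 3, 5, 6} and column 1 has {1, 2, 3, 6}, leaving only 4.
Row 4, column 1: row 4 has {3, 4} and column 1 has {1, 2, 3, 4, 6}, leaving only 5.
Row 4, column 2: row 4 has {3, 4, 5} and column 2 has {1, 5, 6}, leaving only 2.
Row 4, column 5: row 4 has {2, 3, 4, 5} and column 5 has {1, 3, 5}, leaving only 6.
Row 4, column 6: row 4 has {2, 3, 4, 5, 6} and column 6 has {2, 3, 6}, leaving only 1.
Row 5, column 6: row 5 has {1, 5, 6} and column 6 has {1, 2, 3, 6}, leaving only 4.
Row 5, column 5: row 5 has {1, 4, 5, 6} and column 5 has {1, 3, 5, 6}, leaving only 2.
Row 3, column 5: row 3 has {1, 5, 6} and column 5 has {1, 2, 3, 5, 6}, leaving only 4.
Row 3, column 2: row 3 has {1, 4, 5, 6} and column 2 has {1, 2, 5, 6}, leaving only 3.
Row 3, column 3: row 3 has {1, 3, 4, 5, 6} and column 3 has {1, 4, 5, 6}, leaving only 2.
So row 3 reads: 1 3 2 5 4 6.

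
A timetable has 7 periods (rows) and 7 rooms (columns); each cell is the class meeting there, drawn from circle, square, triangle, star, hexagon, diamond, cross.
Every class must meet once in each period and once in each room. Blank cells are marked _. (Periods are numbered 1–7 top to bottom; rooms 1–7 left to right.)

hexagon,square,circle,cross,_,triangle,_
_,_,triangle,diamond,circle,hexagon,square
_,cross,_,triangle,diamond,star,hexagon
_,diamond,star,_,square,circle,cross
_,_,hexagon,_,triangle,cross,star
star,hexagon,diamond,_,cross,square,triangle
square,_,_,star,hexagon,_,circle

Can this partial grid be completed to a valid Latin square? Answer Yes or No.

Yes

No period or room among the givens repeats a symbol, and propagating forced cells runs into no contradiction.
One valid completion exists (for instance, hexagon square circle cross star triangle diamond / cross star triangle diamond circle hexagon square / circle cross square triangle diamond star hexagon / triangle diamond star hexagon square circle cross / diamond circle hexagon square triangle cross star / star hexagon diamond circle cross square triangle / square triangle cross star hexagon diamond circle).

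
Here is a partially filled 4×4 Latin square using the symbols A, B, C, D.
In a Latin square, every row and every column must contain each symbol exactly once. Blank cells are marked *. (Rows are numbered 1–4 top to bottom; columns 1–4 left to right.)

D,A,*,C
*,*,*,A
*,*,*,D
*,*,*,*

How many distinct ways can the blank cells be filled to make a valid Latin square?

4

Row 1, column 3: eliminating its row and column leaves {B}.
Row 2, column 1: eliminating its row and column leaves {B, C}.
Row 2, column 2: eliminating its row and column leaves {B, C, D}.
Row 2, column 3: eliminating its row and column leaves {B, C, D}.
Row 3, column 1: eliminating its row and column leaves {A, B, C}.
Row 3, column 2: eliminating its row and column leaves {B, C}.
Row 3, column 3: eliminating its row and column leaves {A, B, C}.
Row 4, column 1: eliminating its row and column leaves {A, B, C}.
Row 4, column 2: eliminating its row and column leaves {B, C, D}.
Row 4, column 3: eliminating its row and column leaves {A, B, C, D}.
Row 4, column 4: eliminating its row and column leaves {B}.
Enumerating the assignments across these blanks that avoid any row or column repeat gives 4 completions.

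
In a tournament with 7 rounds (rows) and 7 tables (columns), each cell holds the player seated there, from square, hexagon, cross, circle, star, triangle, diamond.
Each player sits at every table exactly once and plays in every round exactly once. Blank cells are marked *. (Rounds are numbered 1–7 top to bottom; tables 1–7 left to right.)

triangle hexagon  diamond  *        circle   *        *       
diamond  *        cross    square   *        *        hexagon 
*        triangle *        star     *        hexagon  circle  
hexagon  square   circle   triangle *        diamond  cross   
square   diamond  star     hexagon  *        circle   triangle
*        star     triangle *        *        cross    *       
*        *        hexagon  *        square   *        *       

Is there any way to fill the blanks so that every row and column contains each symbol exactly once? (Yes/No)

No round or table among the givens repeats a symbol, and propagating forced cells runs into no contradiction.
One valid completion exists (for instance, triangle hexagon diamond cross circle square star / diamond circle cross square triangle star hexagon / cross triangle square star diamond hexagon circle / hexagon square circle triangle star diamond cross / square diamond star hexagon cross circle triangle / circle star triangle diamond hexagon cross square / star cross hexagon circle square triangle diamond).

Yes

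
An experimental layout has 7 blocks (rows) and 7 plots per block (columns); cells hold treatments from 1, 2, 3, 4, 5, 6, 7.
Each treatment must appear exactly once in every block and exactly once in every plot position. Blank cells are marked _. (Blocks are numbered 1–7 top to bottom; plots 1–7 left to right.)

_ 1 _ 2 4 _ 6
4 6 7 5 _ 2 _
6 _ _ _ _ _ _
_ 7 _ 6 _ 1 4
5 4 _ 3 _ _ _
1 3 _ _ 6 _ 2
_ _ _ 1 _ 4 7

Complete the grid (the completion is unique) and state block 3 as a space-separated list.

6 2 1 4 3 7 5

Block 5, plot 7: block 5 has {3, 4, 5} and plot 7 has {2, 4, 6, 7}, leaving only 1.
Block 2, plot 7: block 2 has {2, 4, 5, 6, 7} and plot 7 has {1, 2, 4, 6, 7}, leaving only 3.
Block 3, plot 7: block 3 has {6} and plot 7 has {1, 2, 3, 4, 6, 7}, leaving only 5.
Block 3, plot 2: block 3 has {5, 6} and plot 2 has {1, 3, 4, 6, 7}, leaving only 2.
Block 2, plot 5: block 2 has {2, 3, 4, 5, 6, 7} and plot 5 has {4, 6}, leaving only 1.
Block 7, plot 2: block 7 has {1, 4, 7} and plot 2 has {1, 2, 3, 4, 6, 7}, leaving only 5.
Block 3, plot 3 is narrowed to {1, 3, 4}; only 1 is consistent with the remaining cells.
Block 3, plot 4 is narrowed to {4, 7}; only 4 is consistent with the remaining cells.
Block 6, plot 4: block 6 has {1, 2, 3, 6} and plot 4 has {1, 2, 3, 4, 5, 6}, leaving only 7.
Block 6, plot 6: block 6 has {1, 2, 3, 6, 7} and plot 6 has {1, 2, 4}, leaving only 5.
Block 6, plot 3: block 6 has {1, 2, 3, 5, 6, 7} and plot 3 has {1, 7}, leaving only 4.
Block 3, plot 5 is narrowed to {3, 7}; only 3 is consistent with the remaining cells.
Block 3, plot 6: block 3 has {1, 2, 3, 4, 5, 6} and plot 6 has {1, 2, 4, 5}, leaving only 7.
So block 3 reads: 6 2 1 4 3 7 5.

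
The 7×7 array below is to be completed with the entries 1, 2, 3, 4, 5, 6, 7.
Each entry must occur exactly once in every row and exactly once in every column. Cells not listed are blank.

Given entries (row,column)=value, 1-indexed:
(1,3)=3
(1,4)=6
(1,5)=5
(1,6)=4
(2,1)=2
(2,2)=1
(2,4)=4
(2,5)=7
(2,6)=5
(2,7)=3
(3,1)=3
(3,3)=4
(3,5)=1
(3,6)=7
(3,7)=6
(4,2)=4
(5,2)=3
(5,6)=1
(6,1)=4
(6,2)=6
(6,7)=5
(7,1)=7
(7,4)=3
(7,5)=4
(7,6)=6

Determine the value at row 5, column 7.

Row 1, column 1: row 1 has {3, 4, 5, 6} and column 1 has {2, 3, 4, 7}, leaving only 1.
Row 2, column 3: row 2 has {1, 2, 3, 4, 5, 7} and column 3 has {3, 4}, leaving only 6.
Row 5, column 7 is narrowed to {2, 4, 7}.
If it were 2, then row 7, column 2 would be left with no valid symbol.
If it were 7, then row 7, column 7 would be left with no valid symbol.
So row 5, column 7 must be 4.

4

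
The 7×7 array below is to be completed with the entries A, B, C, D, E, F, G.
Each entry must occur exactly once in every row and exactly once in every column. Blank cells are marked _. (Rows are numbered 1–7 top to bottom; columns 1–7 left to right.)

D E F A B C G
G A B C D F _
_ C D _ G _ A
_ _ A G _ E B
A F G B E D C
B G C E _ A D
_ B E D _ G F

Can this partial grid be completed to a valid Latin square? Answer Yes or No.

Yes

No row or column among the givens repeats a symbol, and propagating forced cells runs into no contradiction.
One valid completion exists (for instance, D E F A B C G / G A B C D F E / E C D F G B A / F D A G C E B / A F G B E D C / B G C E F A D / C B E D A G F).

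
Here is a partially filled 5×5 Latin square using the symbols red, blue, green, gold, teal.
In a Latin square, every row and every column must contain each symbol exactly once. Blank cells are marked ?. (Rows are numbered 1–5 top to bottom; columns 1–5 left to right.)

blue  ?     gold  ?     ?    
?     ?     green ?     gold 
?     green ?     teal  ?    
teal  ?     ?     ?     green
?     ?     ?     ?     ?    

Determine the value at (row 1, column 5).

Row 2, column 1: row 2 has {green, gold} and column 1 has {blue, teal}, leaving only red.
Row 2, column 4: row 2 has {red, green, gold} and column 4 has {teal}, leaving only blue.
Row 2, column 2: row 2 has {red, blue, green, gold} and column 2 has {green}, leaving only teal.
Row 1, column 2: row 1 has {blue, gold} and column 2 has {green, teal}, leaving only red.
Row 1 already has {red, blue, gold} and column 5 already has {green, gold}, so row 1, column 5 must be teal.

teal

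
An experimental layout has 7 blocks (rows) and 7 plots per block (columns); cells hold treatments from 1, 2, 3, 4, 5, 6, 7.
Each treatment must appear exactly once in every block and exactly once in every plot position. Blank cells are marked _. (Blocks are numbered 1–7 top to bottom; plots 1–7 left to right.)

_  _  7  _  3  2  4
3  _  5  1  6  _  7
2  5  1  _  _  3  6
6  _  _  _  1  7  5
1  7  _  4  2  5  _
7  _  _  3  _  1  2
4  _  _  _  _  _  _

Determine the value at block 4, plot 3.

Block 1, plot 1: block 1 has {2, 3, 4, 7} and plot 1 has {1, 2, 3, 4, 6, 7}, leaving only 5.
Block 1, plot 4: block 1 has {2, 3, 4, 5, 7} and plot 4 has {1, 3, 4}, leaving only 6.
Block 1, plot 2: block 1 has {2, 3, 4, 5, 6, 7} and plot 2 has {5, 7}, leaving only 1.
Block 2, plot 6: block 2 has {1, 3, 5, 6, 7} and plot 6 has {1, 2, 3, 5, 7}, leaving only 4.
Block 2, plot 2: block 2 has {1, 3, 4, 5, 6, 7} and plot 2 has {1, 5, 7}, leaving only 2.
Block 3, plot 4: block 3 has {1, 2, 3, 5, 6} and plot 4 has {1, 3, 4, 6}, leaving only 7.
Block 3, plot 5: block 3 has {1, 2, 3, 5, 6, 7} and plot 5 has {1, 2, 3, 6}, leaving only 4.
Block 4, plot 4: block 4 has {1, 5, 6, 7} and plot 4 has {1, 3, 4, 6, 7}, leaving only 2.
Block 5, plot 7: block 5 has {1, 2, 4, 5, 7} and plot 7 has {2, 4, 5, 6, 7}, leaving only 3.
Block 5, plot 3: block 5 has {1, 2, 3, 4, 5, 7} and plot 3 has {1, 5, 7}, leaving only 6.
Block 6, plot 3: block 6 has {1, 2, 3, 7} and plot 3 has {1, 5, 6, 7}, leaving only 4.
Block 4 already has {1, 2, 5, 6, 7} and plot 3 already has {1, 4, 5, 6, 7}, so block 4, plot 3 must be 3.

3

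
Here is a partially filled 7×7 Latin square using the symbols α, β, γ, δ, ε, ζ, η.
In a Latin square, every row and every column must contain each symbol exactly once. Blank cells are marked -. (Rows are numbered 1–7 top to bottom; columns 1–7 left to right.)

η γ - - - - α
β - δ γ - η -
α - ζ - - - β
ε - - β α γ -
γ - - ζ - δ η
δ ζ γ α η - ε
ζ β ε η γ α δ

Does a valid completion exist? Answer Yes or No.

No

Row 1, column 3: row 1 has {α, γ, η} and column 3 has {γ, δ, ε, ζ}, so it must be β.
Row 2, column 7: row 2 has {β, γ, δ, η} and column 7 has {α, β, δ, ε, η}, so it must be ζ.
Now row 4, column 7: row 4 together with column 7 already contain {α, β, γ, δ, ε, ζ, η} — every symbol — so nothing can go there. The grid has no valid completion.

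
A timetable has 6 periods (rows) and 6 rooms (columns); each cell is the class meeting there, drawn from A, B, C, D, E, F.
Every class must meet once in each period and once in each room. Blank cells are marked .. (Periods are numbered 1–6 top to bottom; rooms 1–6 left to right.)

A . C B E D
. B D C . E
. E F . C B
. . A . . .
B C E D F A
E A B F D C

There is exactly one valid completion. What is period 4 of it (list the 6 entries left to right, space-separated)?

Period 4, room 4: period 4 has {A} and room 4 has {B, C, D, F}, leaving only E.
Period 4, room 5: period 4 has {A, E} and room 5 has {C, D, E, F}, leaving only B.
Period 4, room 6: period 4 has {A, B, E} and room 6 has {A, B, C, D, E}, leaving only F.
Period 4, room 2: period 4 has {A, B, E, F} and room 2 has {A, B, C, E}, leaving only D.
Period 4, room 1: period 4 has {A, B, D, E, F} and room 1 has {A, B, E}, leaving only C.
So period 4 reads: C D A E B F.

C D A E B F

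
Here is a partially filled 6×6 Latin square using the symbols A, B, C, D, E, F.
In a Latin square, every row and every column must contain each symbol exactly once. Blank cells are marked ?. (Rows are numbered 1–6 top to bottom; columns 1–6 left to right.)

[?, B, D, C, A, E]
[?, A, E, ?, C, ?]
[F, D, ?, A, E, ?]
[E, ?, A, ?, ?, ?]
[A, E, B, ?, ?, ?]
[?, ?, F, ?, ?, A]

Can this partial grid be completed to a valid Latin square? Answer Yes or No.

No

Row 1, column 1: row 1 together with column 1 already contain {A, B, C, D, E, F} — every symbol — so nothing can go there. The grid has no valid completion.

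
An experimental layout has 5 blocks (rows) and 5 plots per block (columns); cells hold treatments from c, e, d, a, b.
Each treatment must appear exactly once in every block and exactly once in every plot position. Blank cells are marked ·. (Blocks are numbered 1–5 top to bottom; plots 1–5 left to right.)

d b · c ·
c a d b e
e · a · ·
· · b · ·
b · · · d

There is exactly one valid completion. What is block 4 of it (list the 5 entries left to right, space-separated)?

a d b e c

Block 4, plot 1: block 4 has {b} and plot 1 has {c, e, d, b}, leaving only a.
Block 4, plot 5: block 4 has {a, b} and plot 5 has {e, d}, leaving only c.
Block 1, plot 3: block 1 has {c, d, b} and plot 3 has {d, a, b}, leaving only e.
Block 1, plot 5: block 1 has {c, e, d, b} and plot 5 has {c, e, d}, leaving only a.
Block 3, plot 4: block 3 has {e, a} and plot 4 has {c, b}, leaving only d.
Block 4, plot 4: block 4 has {c, a, b} and plot 4 has {c, d, b}, leaving only e.
Block 4, plot 2: block 4 has {c, e, a, b} and plot 2 has {a, b}, leaving only d.
So block 4 reads: a d b e c.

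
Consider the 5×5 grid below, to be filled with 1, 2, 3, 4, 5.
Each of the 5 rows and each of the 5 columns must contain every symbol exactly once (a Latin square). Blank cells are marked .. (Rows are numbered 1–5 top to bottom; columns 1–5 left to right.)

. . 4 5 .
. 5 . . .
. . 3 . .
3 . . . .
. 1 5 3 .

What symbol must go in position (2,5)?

3

Row 2, column 5 is narrowed to {1, 2, 3, 4}.
If it were 1, then row 2, column 4 would be left with no valid symbol.
If it were 2, then row 2, column 4 would be left with no valid symbol.
If it were 4, propagating the remaining blanks reaches a contradiction.
So row 2, column 5 must be 3.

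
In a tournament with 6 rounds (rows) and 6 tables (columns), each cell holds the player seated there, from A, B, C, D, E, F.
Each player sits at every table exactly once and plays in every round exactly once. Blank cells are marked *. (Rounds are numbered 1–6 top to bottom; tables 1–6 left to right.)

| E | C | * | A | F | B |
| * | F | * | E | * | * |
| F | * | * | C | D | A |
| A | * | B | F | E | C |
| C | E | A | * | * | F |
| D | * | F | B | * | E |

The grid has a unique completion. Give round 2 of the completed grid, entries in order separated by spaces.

B F C E A D

Round 2, table 1: round 2 has {E, F} and table 1 has {A, C, D, E, F}, leaving only B.
Round 2, table 6: round 2 has {B, E, F} and table 6 has {A, B, C, E, F}, leaving only D.
Round 2, table 3: round 2 has {B, D, E, F} and table 3 has {A, B, F}, leaving only C.
Round 2, table 5: round 2 has {B, C, D, E, F} and table 5 has {D, E, F}, leaving only A.
So round 2 reads: B F C E A D.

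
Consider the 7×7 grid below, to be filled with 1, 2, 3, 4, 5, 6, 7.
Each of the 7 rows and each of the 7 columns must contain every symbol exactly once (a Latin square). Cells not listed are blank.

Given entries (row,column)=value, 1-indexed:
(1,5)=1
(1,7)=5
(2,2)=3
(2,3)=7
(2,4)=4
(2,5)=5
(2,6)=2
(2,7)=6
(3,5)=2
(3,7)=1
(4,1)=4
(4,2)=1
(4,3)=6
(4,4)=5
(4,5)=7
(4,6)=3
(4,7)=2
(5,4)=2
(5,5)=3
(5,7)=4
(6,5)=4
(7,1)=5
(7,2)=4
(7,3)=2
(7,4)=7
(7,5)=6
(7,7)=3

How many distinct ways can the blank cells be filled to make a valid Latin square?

Row 1, column 1: eliminating its row and column leaves {2, 3, 6, 7}.
Row 1, column 2: eliminating its row and column leaves {2, 6, 7}.
Row 1, column 3: eliminating its row and column leaves {3, 4}.
Row 1, column 4: eliminating its row and column leaves {3, 6}.
Row 1, column 6: eliminating its row and column leaves {4, 6, 7}.
Row 2, column 1: eliminating its row and column leaves {1}.
Row 3, column 1: eliminating its row and column leaves {3, 6, 7}.
Row 3, column 2: eliminating its row and column leaves {5, 6, 7}.
Row 3, column 3: eliminating its row and column leaves {3, 4, 5}.
Row 3, column 4: eliminating its row and column leaves {3, 6}.
Row 3, column 6: eliminating its row and column leaves {4, 5, 6, 7}.
Row 5, column 1: eliminating its row and column leaves {1, 6, 7}.
Row 5, column 2: eliminating its row and column leaves {5, 6, 7}.
Row 5, column 3: eliminating its row and column leaves {1, 5}.
Row 5, column 6: eliminating its row and column leaves {1, 5, 6, 7}.
Row 6, column 1: eliminating its row and column leaves {1, 2, 3, 6, 7}.
Row 6, column 2: eliminating its row and column leaves {2, 5, 6, 7}.
Row 6, column 3: eliminating its row and column leaves {1, 3, 5}.
Row 6, column 4: eliminating its row and column leaves {1, 3, 6}.
Row 6, column 6: eliminating its row and column leaves {1, 5, 6, 7}.
Row 6, column 7: eliminating its row and column leaves {7}.
Row 7, column 6: eliminating its row and column leaves {1}.
Enumerating the assignments across these blanks that avoid any row or column repeat gives 10 completions.

10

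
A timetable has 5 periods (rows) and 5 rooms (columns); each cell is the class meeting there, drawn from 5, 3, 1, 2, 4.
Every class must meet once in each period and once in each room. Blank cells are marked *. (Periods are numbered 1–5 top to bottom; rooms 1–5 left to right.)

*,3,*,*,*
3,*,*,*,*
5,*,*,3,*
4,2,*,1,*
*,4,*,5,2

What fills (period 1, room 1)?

2

Period 3, room 2: period 3 has {5, 3} and room 2 has {3, 2, 4}, leaving only 1.
Period 2, room 2: period 2 has {3} and room 2 has {3, 1, 2, 4}, leaving only 5.
Period 3, room 5: period 3 has {5, 3, 1} and room 5 has {2}, leaving only 4.
Period 2, room 5: period 2 has {5, 3} and room 5 has {2, 4}, leaving only 1.
Period 1, room 5: period 1 has {3} and room 5 has {1, 2, 4}, leaving only 5.
Period 3, room 3: period 3 has {5, 3, 1, 4} and room 3 has {}, leaving only 2.
Period 2, room 3: period 2 has {5, 3, 1} and room 3 has {2}, leaving only 4.
Period 1, room 3: period 1 has {5, 3} and room 3 has {2, 4}, leaving only 1.
Period 1 already has {5, 3, 1} and room 1 already has {5, 3, 4}, so period 1, room 1 must be 2.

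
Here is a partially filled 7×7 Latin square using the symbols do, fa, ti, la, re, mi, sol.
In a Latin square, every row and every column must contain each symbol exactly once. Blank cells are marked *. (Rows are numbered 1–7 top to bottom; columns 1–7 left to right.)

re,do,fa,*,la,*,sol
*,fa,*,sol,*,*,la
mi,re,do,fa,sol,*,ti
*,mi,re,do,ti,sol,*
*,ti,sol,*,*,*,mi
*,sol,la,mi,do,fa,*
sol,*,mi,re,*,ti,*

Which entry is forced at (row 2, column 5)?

Row 1, column 4: row 1 has {do, fa, la, re, sol} and column 4 has {do, fa, re, mi, sol}, leaving only ti.
Row 1, column 6: row 1 has {do, fa, ti, la, re, sol} and column 6 has {fa, ti, sol}, leaving only mi.
Row 2, column 3: row 2 has {fa, la, sol} and column 3 has {do, fa, la, re, mi, sol}, leaving only ti.
Row 2, column 1: row 2 has {fa, ti, la, sol} and column 1 has {re, mi, sol}, leaving only do.
Row 2, column 6: row 2 has {do, fa, ti, la, sol} and column 6 has {fa, ti, mi, sol}, leaving only re.
Row 2 already has {do, fa, ti, la, re, sol} and column 5 already has {do, ti, la, sol}, so row 2, column 5 must be mi.

mi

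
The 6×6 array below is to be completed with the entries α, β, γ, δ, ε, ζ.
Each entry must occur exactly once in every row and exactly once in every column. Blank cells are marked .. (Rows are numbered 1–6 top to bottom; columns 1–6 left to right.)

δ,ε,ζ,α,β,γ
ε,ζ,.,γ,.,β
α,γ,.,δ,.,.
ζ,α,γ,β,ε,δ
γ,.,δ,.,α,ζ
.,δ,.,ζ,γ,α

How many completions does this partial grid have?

1

Row 2, column 3: eliminating its row and column leaves {α}.
Row 2, column 5: eliminating its row and column leaves {δ}.
Row 3, column 3: eliminating its row and column leaves {β, ε}.
Row 3, column 5: eliminating its row and column leaves {ζ}.
Row 3, column 6: eliminating its row and column leaves {ε}.
Row 5, column 2: eliminating its row and column leaves {β}.
Row 5, column 4: eliminating its row and column leaves {ε}.
Row 6, column 1: eliminating its row and column leaves {β}.
Row 6, column 3: eliminating its row and column leaves {β, ε}.
Only one assignment across all blanks avoids any row or column repeat, giving 1 completion.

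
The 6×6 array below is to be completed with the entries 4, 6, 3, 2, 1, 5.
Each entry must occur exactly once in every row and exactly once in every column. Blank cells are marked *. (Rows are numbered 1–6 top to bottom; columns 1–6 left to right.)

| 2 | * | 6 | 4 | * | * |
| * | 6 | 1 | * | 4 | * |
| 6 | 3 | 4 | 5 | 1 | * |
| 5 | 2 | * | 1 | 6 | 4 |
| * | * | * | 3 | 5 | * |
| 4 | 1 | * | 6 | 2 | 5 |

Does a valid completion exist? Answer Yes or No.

Row 1, column 2: row 1 has {4, 6, 2} and column 2 has {6, 3, 2, 1}, so it must be 5.
Row 1, column 5: row 1 has {4, 6, 2, 5} and column 5 has {4, 6, 2, 1, 5}, so it must be 3.
Row 1, column 6: row 1 has {4, 6, 3, 2, 5} and column 6 has {4, 5}, so it must be 1.
Row 2, column 1: row 2 has {4, 6, 1} and column 1 has {4, 6, 2, 5}, so it must be 3.
Row 2, column 4: row 2 has {4, 6, 3, 1} and column 4 has {4, 6, 3, 1, 5}, so it must be 2.
Now row 2, column 6: row 2 together with column 6 already contain {4, 6, 3, 2, 1, 5} — every symbol — so nothing can go there. The grid has no valid completion.

No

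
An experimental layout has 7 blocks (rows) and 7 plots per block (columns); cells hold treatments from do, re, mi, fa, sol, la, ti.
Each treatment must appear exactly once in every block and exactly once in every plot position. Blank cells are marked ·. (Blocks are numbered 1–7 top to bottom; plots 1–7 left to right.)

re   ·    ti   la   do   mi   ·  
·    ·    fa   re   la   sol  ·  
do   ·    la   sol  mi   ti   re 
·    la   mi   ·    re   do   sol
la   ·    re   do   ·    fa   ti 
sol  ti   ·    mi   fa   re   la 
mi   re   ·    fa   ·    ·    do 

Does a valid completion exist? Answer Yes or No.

No block or plot among the givens repeats a symbol, and propagating forced cells runs into no contradiction.
One valid completion exists (for instance, re sol ti la do mi fa / ti do fa re la sol mi / do fa la sol mi ti re / fa la mi ti re do sol / la mi re do sol fa ti / sol ti do mi fa re la / mi re sol fa ti la do).

Yes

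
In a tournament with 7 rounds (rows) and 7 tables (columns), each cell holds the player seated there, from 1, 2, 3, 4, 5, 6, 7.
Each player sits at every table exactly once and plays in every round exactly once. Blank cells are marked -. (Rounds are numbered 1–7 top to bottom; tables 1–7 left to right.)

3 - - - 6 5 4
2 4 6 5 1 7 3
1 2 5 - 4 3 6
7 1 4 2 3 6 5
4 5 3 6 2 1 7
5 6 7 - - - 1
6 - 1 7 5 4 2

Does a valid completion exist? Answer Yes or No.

Round 3, table 4: round 3 together with table 4 already contain {1, 2, 3, 4, 5, 6, 7} — every symbol — so nothing can go there. The grid has no valid completion.

No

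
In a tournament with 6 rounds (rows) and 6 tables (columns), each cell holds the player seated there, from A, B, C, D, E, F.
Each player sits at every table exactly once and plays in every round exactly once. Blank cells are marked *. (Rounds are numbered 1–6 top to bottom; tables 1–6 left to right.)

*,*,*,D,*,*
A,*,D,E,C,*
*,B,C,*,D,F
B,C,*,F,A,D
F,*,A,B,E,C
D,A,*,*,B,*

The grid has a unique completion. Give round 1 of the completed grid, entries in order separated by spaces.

Round 1, table 5: round 1 has {D} and table 5 has {A, B, C, D, E}, leaving only F.
Round 1, table 2: round 1 has {D, F} and table 2 has {A, B, C}, leaving only E.
Round 1, table 1: round 1 has {D, E, F} and table 1 has {A, B, D, F}, leaving only C.
Round 1, table 3: round 1 has {C, D, E, F} and table 3 has {A, C, D}, leaving only B.
Round 1, table 6: round 1 has {B, C, D, E, F} and table 6 has {C, D, F}, leaving only A.
So round 1 reads: C E B D F A.

C E B D F A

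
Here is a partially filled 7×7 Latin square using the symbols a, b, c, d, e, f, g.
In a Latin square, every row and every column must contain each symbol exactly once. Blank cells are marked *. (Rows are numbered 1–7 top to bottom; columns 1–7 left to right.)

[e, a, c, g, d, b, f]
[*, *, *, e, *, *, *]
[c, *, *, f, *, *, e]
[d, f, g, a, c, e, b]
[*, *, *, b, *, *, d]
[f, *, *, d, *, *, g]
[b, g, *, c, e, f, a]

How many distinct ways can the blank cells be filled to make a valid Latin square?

Row 2, column 1: eliminating its row and column leaves {a, g}.
Row 2, column 2: eliminating its row and column leaves {b, c, d}.
Row 2, column 3: eliminating its row and column leaves {a, b, d, f}.
Row 2, column 5: eliminating its row and column leaves {a, b, f, g}.
Row 2, column 6: eliminating its row and column leaves {a, c, d, g}.
Row 2, column 7: eliminating its row and column leaves {c}.
Row 3, column 2: eliminating its row and column leaves {b, d}.
Row 3, column 3: eliminating its row and column leaves {a, b, d}.
Row 3, column 5: eliminating its row and column leaves {a, b, g}.
Row 3, column 6: eliminating its row and column leaves {a, d, g}.
Row 5, column 1: eliminating its row and column leaves {a, g}.
Row 5, column 2: eliminating its row and column leaves {c, e}.
Row 5, column 3: eliminating its row and column leaves {a, e, f}.
Row 5, column 5: eliminating its row and column leaves {a, f, g}.
Row 5, column 6: eliminating its row and column leaves {a, c, g}.
Row 6, column 2: eliminating its row and column leaves {b, c, e}.
Row 6, column 3: eliminating its row and column leaves {a, b, e}.
Row 6, column 5: eliminating its row and column leaves {a, b}.
Row 6, column 6: eliminating its row and column leaves {a, c}.
Row 7, column 3: eliminating its row and column leaves {d}.
Enumerating the assignments across these blanks that avoid any row or column repeat gives 8 completions.

8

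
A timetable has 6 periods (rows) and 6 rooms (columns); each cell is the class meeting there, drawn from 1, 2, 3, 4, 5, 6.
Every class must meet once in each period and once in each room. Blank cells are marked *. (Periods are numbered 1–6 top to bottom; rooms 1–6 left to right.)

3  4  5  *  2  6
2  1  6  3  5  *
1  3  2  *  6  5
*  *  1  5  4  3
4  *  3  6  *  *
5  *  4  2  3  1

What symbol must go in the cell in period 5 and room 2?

Period 1, room 4: period 1 has {2, 3, 4, 5, 6} and room 4 has {2, 3, 5, 6}, leaving only 1.
Period 2, room 6: period 2 has {1, 2, 3, 5, 6} and room 6 has {1, 3, 5, 6}, leaving only 4.
Period 3, room 4: period 3 has {1, 2, 3, 5, 6} and room 4 has {1, 2, 3, 5, 6}, leaving only 4.
Period 4, room 1: period 4 has {1, 3, 4, 5} and room 1 has {1, 2, 3, 4, 5}, leaving only 6.
Period 4, room 2: period 4 has {1, 3, 4, 5, 6} and room 2 has {1, 3, 4}, leaving only 2.
Period 5 already has {3, 4, 6} and room 2 already has {1, 2, 3, 4}, so period 5, room 2 must be 5.

5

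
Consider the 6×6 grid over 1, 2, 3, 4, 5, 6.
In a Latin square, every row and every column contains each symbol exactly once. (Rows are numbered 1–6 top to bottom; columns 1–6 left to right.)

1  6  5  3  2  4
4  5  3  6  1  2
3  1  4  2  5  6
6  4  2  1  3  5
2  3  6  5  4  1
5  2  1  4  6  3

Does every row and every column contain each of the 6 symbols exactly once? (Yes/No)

Each row is a permutation of the 6 symbols, and so is each column.

Yes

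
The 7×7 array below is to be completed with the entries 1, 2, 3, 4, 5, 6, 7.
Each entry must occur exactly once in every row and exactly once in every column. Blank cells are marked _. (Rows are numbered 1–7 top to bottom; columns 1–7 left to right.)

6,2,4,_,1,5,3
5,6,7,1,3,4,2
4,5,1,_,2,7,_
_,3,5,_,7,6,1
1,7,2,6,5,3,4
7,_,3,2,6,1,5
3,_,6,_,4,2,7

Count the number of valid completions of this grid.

Row 1, column 4: eliminating its row and column leaves {7}.
Row 3, column 4: eliminating its row and column leaves {3}.
Row 3, column 7: eliminating its row and column leaves {6}.
Row 4, column 1: eliminating its row and column leaves {2}.
Row 4, column 4: eliminating its row and column leaves {4}.
Row 6, column 2: eliminating its row and column leaves {4}.
Row 7, column 2: eliminating its row and column leaves {1}.
Row 7, column 4: eliminating its row and column leaves {5}.
Only one assignment across all blanks avoids any row or column repeat, giving 1 completion.

1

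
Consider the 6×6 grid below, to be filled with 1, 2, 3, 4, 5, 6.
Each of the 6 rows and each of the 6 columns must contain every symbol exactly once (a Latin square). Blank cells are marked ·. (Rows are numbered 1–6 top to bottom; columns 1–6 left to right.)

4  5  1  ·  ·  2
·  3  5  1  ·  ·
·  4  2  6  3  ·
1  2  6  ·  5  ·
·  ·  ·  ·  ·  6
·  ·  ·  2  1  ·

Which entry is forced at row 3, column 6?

1

Row 1, column 4: row 1 has {1, 2, 4, 5} and column 4 has {1, 2, 6}, leaving only 3.
Row 1, column 5: row 1 has {1, 2, 3, 4, 5} and column 5 has {1, 3, 5}, leaving only 6.
Row 2, column 6: row 2 has {1, 3, 5} and column 6 has {2, 6}, leaving only 4.
Row 2, column 5: row 2 has {1, 3, 4, 5} and column 5 has {1, 3, 5, 6}, leaving only 2.
Row 2, column 1: row 2 has {1, 2, 3, 4, 5} and column 1 has {1, 4}, leaving only 6.
Row 3, column 1: row 3 has {2, 3, 4, 6} and column 1 has {1, 4, 6}, leaving only 5.
Row 3 already has {2, 3, 4, 5, 6} and column 6 already has {2, 4, 6}, so row 3, column 6 must be 1.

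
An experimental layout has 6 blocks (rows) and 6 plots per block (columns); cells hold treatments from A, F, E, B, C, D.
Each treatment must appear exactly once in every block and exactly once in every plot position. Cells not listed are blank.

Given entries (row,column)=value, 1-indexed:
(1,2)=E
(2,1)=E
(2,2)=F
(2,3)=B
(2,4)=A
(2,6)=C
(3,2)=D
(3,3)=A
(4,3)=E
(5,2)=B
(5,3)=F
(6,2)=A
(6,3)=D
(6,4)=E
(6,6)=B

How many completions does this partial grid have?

Block 1, plot 1: eliminating its block and plot leaves {A, F, B, C, D}.
Block 1, plot 3: eliminating its block and plot leaves {C}.
Block 1, plot 4: eliminating its block and plot leaves {F, B, C, D}.
Block 1, plot 5: eliminating its block and plot leaves {A, F, B, C, D}.
Block 1, plot 6: eliminating its block and plot leaves {A, F, D}.
Block 2, plot 5: eliminating its block and plot leaves {D}.
Block 3, plot 1: eliminating its block and plot leaves {F, B, C}.
Block 3, plot 4: eliminating its block and plot leaves {F, B, C}.
Block 3, plot 5: eliminating its block and plot leaves {F, E, B, C}.
Block 3, plot 6: eliminating its block and plot leaves {F, E}.
Block 4, plot 1: eliminating its block and plot leaves {A, F, B, C, D}.
Block 4, plot 2: eliminating its block and plot leaves {C}.
Block 4, plot 4: eliminating its block and plot leaves {F, B, C, D}.
Block 4, plot 5: eliminating its block and plot leaves {A, F, B, C, D}.
Block 4, plot 6: eliminating its block and plot leaves {A, F, D}.
Block 5, plot 1: eliminating its block and plot leaves {A, C, D}.
Block 5, plot 4: eliminating its block and plot leaves {C, D}.
Block 5, plot 5: eliminating its block and plot leaves {A, E, C, D}.
Block 5, plot 6: eliminating its block and plot leaves {A, E, D}.
Block 6, plot 1: eliminating its block and plot leaves {F, C}.
Block 6, plot 5: eliminating its block and plot leaves {F, C}.
Enumerating the assignments across these blanks that avoid any block or plot repeat gives 32 completions.

32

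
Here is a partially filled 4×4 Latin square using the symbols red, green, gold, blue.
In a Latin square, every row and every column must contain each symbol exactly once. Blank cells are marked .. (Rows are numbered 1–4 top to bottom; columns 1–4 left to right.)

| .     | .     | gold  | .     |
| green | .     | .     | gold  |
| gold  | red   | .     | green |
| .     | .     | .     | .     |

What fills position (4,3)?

green

Row 2, column 2: row 2 has {green, gold} and column 2 has {red}, leaving only blue.
Row 1, column 2: row 1 has {gold} and column 2 has {red, blue}, leaving only green.
Row 2, column 3: row 2 has {green, gold, blue} and column 3 has {gold}, leaving only red.
Row 3, column 3: row 3 has {red, green, gold} and column 3 has {red, gold}, leaving only blue.
Row 4 already has {} and column 3 already has {red, gold, blue}, so row 4, column 3 must be green.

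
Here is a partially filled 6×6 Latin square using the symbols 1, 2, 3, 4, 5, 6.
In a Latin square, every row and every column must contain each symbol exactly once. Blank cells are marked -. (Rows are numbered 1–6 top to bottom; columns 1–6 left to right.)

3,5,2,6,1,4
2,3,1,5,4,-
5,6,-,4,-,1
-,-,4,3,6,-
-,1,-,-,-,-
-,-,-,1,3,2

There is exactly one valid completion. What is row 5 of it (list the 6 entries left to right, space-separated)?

4 1 6 2 5 3

Row 5, column 4: row 5 has {1} and column 4 has {1, 3, 4, 5, 6}, leaving only 2.
Row 5, column 5: row 5 has {1, 2} and column 5 has {1, 3, 4, 6}, leaving only 5.
Row 2, column 6: row 2 has {1, 2, 3, 4, 5} and column 6 has {1, 2, 4}, leaving only 6.
Row 5, column 6: row 5 has {1, 2, 5} and column 6 has {1, 2, 4, 6}, leaving only 3.
Row 5, column 3: row 5 has {1, 2, 3, 5} and column 3 has {1, 2, 4}, leaving only 6.
Row 5, column 1: row 5 has {1, 2, 3, 5, 6} and column 1 has {2, 3, 5}, leaving only 4.
So row 5 reads: 4 1 6 2 5 3.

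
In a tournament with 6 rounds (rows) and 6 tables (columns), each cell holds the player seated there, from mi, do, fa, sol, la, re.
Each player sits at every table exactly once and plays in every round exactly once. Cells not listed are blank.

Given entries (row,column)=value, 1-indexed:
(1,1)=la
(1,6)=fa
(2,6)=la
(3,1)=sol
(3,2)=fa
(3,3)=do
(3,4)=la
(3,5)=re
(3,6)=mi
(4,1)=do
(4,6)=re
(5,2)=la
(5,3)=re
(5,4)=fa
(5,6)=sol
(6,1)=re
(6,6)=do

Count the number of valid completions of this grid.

Round 1, table 2: eliminating its round and table leaves {mi, do, sol, re}.
Round 1, table 3: eliminating its round and table leaves {mi, sol}.
Round 1, table 4: eliminating its round and table leaves {mi, do, sol, re}.
Round 1, table 5: eliminating its round and table leaves {mi, do, sol}.
Round 2, table 1: eliminating its round and table leaves {mi, fa}.
Round 2, table 2: eliminating its round and table leaves {mi, do, sol, re}.
Round 2, table 3: eliminating its round and table leaves {mi, fa, sol}.
Round 2, table 4: eliminating its round and table leaves {mi, do, sol, re}.
Round 2, table 5: eliminating its round and table leaves {mi, do, fa, sol}.
Round 4, table 2: eliminating its round and table leaves {mi, sol}.
Round 4, table 3: eliminating its round and table leaves {mi, fa, sol, la}.
Round 4, table 4: eliminating its round and table leaves {mi, sol}.
Round 4, table 5: eliminating its round and table leaves {mi, fa, sol, la}.
Round 5, table 1: eliminating its round and table leaves {mi}.
Round 5, table 5: eliminating its round and table leaves {mi, do}.
Round 6, table 2: eliminating its round and table leaves {mi, sol}.
Round 6, table 3: eliminating its round and table leaves {mi, fa, sol, la}.
Round 6, table 4: eliminating its round and table leaves {mi, sol}.
Round 6, table 5: eliminating its round and table leaves {mi, fa, sol, la}.
Enumerating the assignments across these blanks that avoid any round or table repeat gives 16 completions.

16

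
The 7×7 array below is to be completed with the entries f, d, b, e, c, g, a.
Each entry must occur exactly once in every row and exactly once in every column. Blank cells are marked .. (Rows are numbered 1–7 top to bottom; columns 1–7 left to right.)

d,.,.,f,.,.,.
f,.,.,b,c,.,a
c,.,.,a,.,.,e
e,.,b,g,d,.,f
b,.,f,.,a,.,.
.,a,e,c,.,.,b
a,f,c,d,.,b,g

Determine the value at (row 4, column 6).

a

Row 1, column 7: row 1 has {f, d} and column 7 has {f, b, e, g, a}, leaving only c.
Row 4, column 2: row 4 has {f, d, b, e, g} and column 2 has {f, a}, leaving only c.
Row 4 already has {f, d, b, e, c, g} and column 6 already has {b}, so row 4, column 6 must be a.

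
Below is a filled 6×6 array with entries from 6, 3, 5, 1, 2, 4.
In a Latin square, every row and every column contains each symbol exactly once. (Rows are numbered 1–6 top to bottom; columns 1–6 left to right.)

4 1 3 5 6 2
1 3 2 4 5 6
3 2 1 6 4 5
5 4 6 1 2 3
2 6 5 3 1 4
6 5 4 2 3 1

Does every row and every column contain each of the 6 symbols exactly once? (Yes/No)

Yes

Each row is a permutation of the 6 symbols, and so is each column.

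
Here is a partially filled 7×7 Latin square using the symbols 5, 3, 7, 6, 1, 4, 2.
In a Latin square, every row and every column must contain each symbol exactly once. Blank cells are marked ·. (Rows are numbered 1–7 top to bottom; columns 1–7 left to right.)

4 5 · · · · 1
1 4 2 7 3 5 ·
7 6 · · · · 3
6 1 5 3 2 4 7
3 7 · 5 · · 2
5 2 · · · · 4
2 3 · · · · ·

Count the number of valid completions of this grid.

19

Row 1, column 3: eliminating its row and column leaves {3, 7, 6}.
Row 1, column 4: eliminating its row and column leaves {6, 2}.
Row 1, column 5: eliminating its row and column leaves {7, 6}.
Row 1, column 6: eliminating its row and column leaves {3, 7, 6, 2}.
Row 2, column 7: eliminating its row and column leaves {6}.
Row 3, column 3: eliminating its row and column leaves {1, 4}.
Row 3, column 4: eliminating its row and column leaves {1, 4, 2}.
Row 3, column 5: eliminating its row and column leaves {5, 1, 4}.
Row 3, column 6: eliminating its row and column leaves {1, 2}.
Row 5, column 3: eliminating its row and column leaves {6, 1, 4}.
Row 5, column 5: eliminating its row and column leaves {6, 1, 4}.
Row 5, column 6: eliminating its row and column leaves {6, 1}.
Row 6, column 3: eliminating its row and column leaves {3, 7, 6, 1}.
Row 6, column 4: eliminating its row and column leaves {6, 1}.
Row 6, column 5: eliminating its row and column leaves {7, 6, 1}.
Row 6, column 6: eliminating its row and column leaves {3, 7, 6, 1}.
Row 7, column 3: eliminating its row and column leaves {7, 6, 1, 4}.
Row 7, column 4: eliminating its row and column leaves {6, 1, 4}.
Row 7, column 5: eliminating its row and column leaves {5, 7, 6, 1, 4}.
Row 7, column 6: eliminating its row and column leaves {7, 6, 1}.
Row 7, column 7: eliminating its row and column leaves {5, 6}.
Enumerating the assignments across these blanks that avoid any row or column repeat gives 19 completions.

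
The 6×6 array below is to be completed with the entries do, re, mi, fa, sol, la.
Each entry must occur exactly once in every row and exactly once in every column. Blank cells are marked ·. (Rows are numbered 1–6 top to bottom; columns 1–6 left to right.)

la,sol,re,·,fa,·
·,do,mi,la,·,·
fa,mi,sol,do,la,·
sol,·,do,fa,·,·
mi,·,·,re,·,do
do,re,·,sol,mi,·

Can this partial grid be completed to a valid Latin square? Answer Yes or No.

Row 1, column 4: row 1 has {re, fa, sol, la} and column 4 has {do, re, fa, sol, la}, so it must be mi.
Now row 1, column 6: row 1 together with column 6 already contain {do, re, mi, fa, sol, la} — every symbol — so nothing can go there. The grid has no valid completion.

No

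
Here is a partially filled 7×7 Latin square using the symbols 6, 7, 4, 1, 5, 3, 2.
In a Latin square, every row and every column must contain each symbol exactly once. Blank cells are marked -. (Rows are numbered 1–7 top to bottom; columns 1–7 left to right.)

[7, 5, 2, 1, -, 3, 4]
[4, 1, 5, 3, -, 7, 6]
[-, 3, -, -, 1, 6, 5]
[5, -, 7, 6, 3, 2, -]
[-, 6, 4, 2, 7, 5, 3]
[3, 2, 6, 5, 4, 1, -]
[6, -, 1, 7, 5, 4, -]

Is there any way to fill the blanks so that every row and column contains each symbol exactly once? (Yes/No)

No

Row 3, column 3: row 3 together with column 3 already contain {6, 7, 4, 1, 5, 3, 2} — every symbol — so nothing can go there. The grid has no valid completion.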